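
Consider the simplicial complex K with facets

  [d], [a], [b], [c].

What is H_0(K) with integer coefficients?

H_0 = Z^4.

We work with the vertex ordering a < b < c < d. The simplices of K, each written with vertices in increasing order, are:

  0-simplices (4): a, b, c, d

so the chain groups are C_0 ≅ Z^4.

Computing H_k = (kernel of ∂_k) / (image of ∂_{k+1}):

  H_0: rank C_0 − rank ∂_1 = 4 − 0 = 4, and there is no ∂_1, so H_0 = Z^4.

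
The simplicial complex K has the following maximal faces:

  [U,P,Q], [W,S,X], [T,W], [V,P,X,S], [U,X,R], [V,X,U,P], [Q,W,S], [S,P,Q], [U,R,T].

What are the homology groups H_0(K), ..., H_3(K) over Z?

Fix the vertex order P < Q < R < S < T < U < V < W < X and write every simplex with vertices in increasing order. Then dim K = 3 and the simplices of K are:

  0-simplices (9): P, Q, R, S, T, U, V, W, X
  1-simplices (20): PQ, PS, PU, PV, PX, QS, QU, QW, RT, RU, RX, SV, SW, SX, TU, TW, UV, UX, VX, WX
  2-simplices (13): PQS, PQU, PSV, PSX, PUV, PUX, PVX, QSW, RTU, RUX, SVX, SWX, UVX
  3-simplices (2): PSVX, PUVX

Hence C_0 ≅ Z^9, C_1 ≅ Z^20, C_2 ≅ Z^13, C_3 ≅ Z^2.

∂_1: C_1 → C_0 is given by ∂[p,q] = [q] − [p]. For instance
  ∂RU = U − R.
This gives a 9×20 integer matrix of rank 8; reducing to Smith normal form yields diagonal entries (1,1,1,1,1,1,1,1).

Boundary ∂_2: C_2 → C_1 sends each 2-simplex [p,q,r] to [q,r] − [p,r] + [p,q]. For instance
  ∂PUX = UX − PX + PU,
  ∂UVX = VX − UX + UV.
As a 20×13 matrix over Z this has rank 11, with invariant factors (1,1,1,1,1,1,1,1,1,1,1).

∂_3: C_3 → C_2 sends each 3-simplex σ to the alternating sum Σ_i (−1)^i (σ with its i-th vertex removed). For instance
  ∂PSVX = SVX − PVX + PSX − PSV,
  ∂PUVX = UVX − PVX + PUX − PUV.
As a 13×2 matrix over Z this has rank 2, with invariant factors (1,1).

Computing H_k = (kernel of ∂_k) / (image of ∂_{k+1}):

  H_0: rank C_0 − rank ∂_1 = 9 − 8 = 1, and the invariant factors of ∂_1 are all 1, so H_0 ≅ Z.
  H_1: rank ker ∂_1 − rank ∂_2 = (20 − 8) − 11 = 1, and the invariant factors of ∂_2 are all 1, so H_1 ≅ Z.
  H_2: rank ker ∂_2 − rank ∂_3 = (13 − 11) − 2 = 0, and the invariant factors of ∂_3 are all 1, so H_2 ≅ 0.
  H_3: rank ker ∂_3 − rank ∂_4 = (2 − 2) − 0 = 0, and there is no ∂_4, so H_3 ≅ 0.

H_0 = Z,  H_1 = Z,  H_2 = 0,  H_3 = 0.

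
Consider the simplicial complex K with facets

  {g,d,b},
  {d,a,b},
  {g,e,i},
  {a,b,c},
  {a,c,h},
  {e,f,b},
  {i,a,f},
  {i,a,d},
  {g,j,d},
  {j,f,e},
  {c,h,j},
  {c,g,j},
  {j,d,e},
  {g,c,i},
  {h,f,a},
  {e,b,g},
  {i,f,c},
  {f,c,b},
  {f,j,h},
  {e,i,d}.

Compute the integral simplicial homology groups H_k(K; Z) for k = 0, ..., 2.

H_0 ≅ Z,  H_1 ≅ Z × Z/2,  H_2 = 0.

We work with the vertex ordering a < b < c < d < e < f < g < h < i < j. The simplices of K, each written with vertices in increasing order, are:

  0-simplices (10): a, b, c, d, e, f, g, h, i, j
  1-simplices (30): ab, ac, ad, af, ah, ai, bc, bd, be, bf, bg, cf, cg, ch, ci, cj, de, dg, di, dj, ef, eg, ei, ej, fh, fi, fj, gi, gj, hj
  2-simplices (20): abc, abd, ach, adi, afh, afi, bcf, bdg, bef, beg, cfi, cgi, cgj, chj, dei, dej, dgj, efj, egi, fhj

Hence C_0 ≅ Z^10, C_1 ≅ Z^30, C_2 ≅ Z^20.

Boundary ∂_1: C_1 → C_0 sends each edge [p,q] (with p < q) to q − p. For instance
  ∂ch = h − c.
The 10×30 boundary matrix has rank 9 and Smith normal form diag(1,1,1,1,1,1,1,1,1).

Boundary ∂_2: C_2 → C_1 sends each 2-simplex [p,q,r] to [q,r] − [p,r] + [p,q]. For instance
  ∂abc = bc − ac + ab,
  ∂beg = eg − bg + be.
The resulting 30×20 matrix has rank 20, and its Smith normal form has invariant factors (1,1,1,1,1,1,1,1,1,1,1,1,1,1,1,1,1,1,1,2).

From H_k ≅ ker(∂_k) / im(∂_{k+1}) we obtain:

  H_0: rank C_0 − rank ∂_1 = 10 − 9 = 1, and the invariant factors of ∂_1 are all 1, so H_0 ≅ Z.
  H_1: rank ker ∂_1 − rank ∂_2 = (30 − 9) − 20 = 1, and ∂_2 has invariant factor 2 > 1, so H_1 ≅ Z × Z/2.
  H_2: rank ker ∂_2 − rank ∂_3 = (20 − 20) − 0 = 0, and there is no ∂_3, so H_2 ≅ 0.

(K is a triangulation of the Klein bottle.)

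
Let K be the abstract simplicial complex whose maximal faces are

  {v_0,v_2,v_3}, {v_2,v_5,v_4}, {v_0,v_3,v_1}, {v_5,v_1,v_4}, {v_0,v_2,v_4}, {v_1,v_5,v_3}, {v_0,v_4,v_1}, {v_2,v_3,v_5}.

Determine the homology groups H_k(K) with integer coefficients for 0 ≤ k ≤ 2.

H_0 = Z,  H_1 = 0,  H_2 = Z.

Fix the vertex order v_0 < v_1 < v_2 < v_3 < v_4 < v_5 and write every simplex with vertices in increasing order. Then dim K = 2 and the simplices of K are:

  0-simplices (6): [v_0], [v_1], [v_2], [v_3], [v_4], [v_5]
  1-simplices (12): [v_0,v_1], [v_0,v_2], [v_0,v_3], [v_0,v_4], [v_1,v_3], [v_1,v_4], [v_1,v_5], [v_2,v_3], [v_2,v_4], [v_2,v_5], [v_3,v_5], [v_4,v_5]
  2-simplices (8): [v_0,v_1,v_3], [v_0,v_1,v_4], [v_0,v_2,v_3], [v_0,v_2,v_4], [v_1,v_3,v_5], [v_1,v_4,v_5], [v_2,v_3,v_5], [v_2,v_4,v_5]

Hence C_0 ≅ Z^6, C_1 ≅ Z^12, C_2 ≅ Z^8.

∂_1: C_1 → C_0 is given by ∂[p,q] = [q] − [p]. For instance
  ∂[v_0,v_3] = [v_3] − [v_0].
This gives a 6×12 integer matrix of rank 5; reducing to Smith normal form yields diagonal entries (1,1,1,1,1).

Boundary ∂_2: C_2 → C_1 sends each 2-simplex [p,q,r] to [q,r] − [p,r] + [p,q]. For instance
  ∂[v_0,v_1,v_4] = [v_1,v_4] − [v_0,v_4] + [v_0,v_1],
  ∂[v_0,v_2,v_3] = [v_2,v_3] − [v_0,v_3] + [v_0,v_2].
As a 12×8 matrix over Z this has rank 7, with invariant factors (1,1,1,1,1,1,1).

Now H_k = ker ∂_k / im ∂_{k+1}, so:

  H_0: rank C_0 − rank ∂_1 = 6 − 5 = 1, and the invariant factors of ∂_1 are all 1, so H_0 ≅ Z.
  H_1: rank ker ∂_1 − rank ∂_2 = (12 − 5) − 7 = 0, and the invariant factors of ∂_2 are all 1, so H_1 ≅ 0.
  H_2: rank ker ∂_2 − rank ∂_3 = (8 − 7) − 0 = 1, and there is no ∂_3, so H_2 ≅ Z.

(K is a triangulation of the 2-sphere S^2.)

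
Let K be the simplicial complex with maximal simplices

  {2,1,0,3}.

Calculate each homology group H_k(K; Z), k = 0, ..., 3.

K has 4 vertices, 6 edges, 4 triangles, 1 3-simplex.
rank ∂_0 = 0, rank ∂_1 = 3 ⇒ b_0 = 4 − 0 − 3 = 1; all invariant factors of ∂_1 are 1 so no torsion. So H_0 = Z.
rank ∂_1 = 3, rank ∂_2 = 3 ⇒ b_1 = 6 − 3 − 3 = 0; all invariant factors of ∂_2 are 1 so no torsion. So H_1 = 0.
rank ∂_2 = 3, rank ∂_3 = 1 ⇒ b_2 = 4 − 3 − 1 = 0; all invariant factors of ∂_3 are 1 so no torsion. So H_2 = 0.
rank ∂_3 = 1, rank ∂_4 = 0 ⇒ b_3 = 1 − 1 − 0 = 0. So H_3 = 0.

H_0 ≅ Z,  H_1 = 0,  H_2 = 0,  H_3 = 0.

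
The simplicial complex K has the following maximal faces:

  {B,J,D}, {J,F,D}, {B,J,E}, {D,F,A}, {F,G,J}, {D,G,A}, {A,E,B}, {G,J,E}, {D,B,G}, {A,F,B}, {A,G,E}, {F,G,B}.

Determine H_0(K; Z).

We work with the vertex ordering A < B < D < E < F < G < J. The simplices of K, each written with vertices in increasing order, are:

  0-simplices (7): A, B, D, E, F, G, J
  1-simplices (18): AB, AD, AE, AF, AG, BD, BE, BF, BG, BJ, DF, DG, DJ, EG, EJ, FG, FJ, GJ
  2-simplices (12): ABE, ABF, ADF, ADG, AEG, BDG, BDJ, BEJ, BFG, DFJ, EGJ, FGJ

Hence C_0 ≅ Z^7, C_1 ≅ Z^18, C_2 ≅ Z^12.

The boundary map ∂_1: C_1 → C_0 maps an edge to its endpoints' difference, ∂[p,q] = q − p.
The resulting 7×18 matrix has rank 6, and its Smith normal form has invariant factors (1,1,1,1,1,1).

Boundary ∂_2: C_2 → C_1 acts by ∂[p,q,r] = [q,r] − [p,r] + [p,q]. For instance
  ∂BFG = FG − BG + BF,
  ∂ADF = DF − AF + AD.
This gives a 18×12 integer matrix of rank 12; reducing to Smith normal form yields diagonal entries (1,1,1,1,1,1,1,1,1,1,1,2).

Now H_k = ker ∂_k / im ∂_{k+1}, so:

  H_0: rank C_0 − rank ∂_1 = 7 − 6 = 1, and the invariant factors of ∂_1 are all 1, so H_0 ≅ Z.

H_0 = Z.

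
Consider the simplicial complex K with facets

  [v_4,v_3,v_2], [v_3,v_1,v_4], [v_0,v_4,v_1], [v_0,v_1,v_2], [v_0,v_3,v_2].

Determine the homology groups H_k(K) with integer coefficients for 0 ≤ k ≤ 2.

Order the vertices as v_0 < v_1 < v_2 < v_3 < v_4. Listing each simplex with vertices in this order, K has dimension 2 with simplices:

  0-simplices (5): [v_0], [v_1], [v_2], [v_3], [v_4]
  1-simplices (10): [v_0,v_1], [v_0,v_2], [v_0,v_3], [v_0,v_4], [v_1,v_2], [v_1,v_3], [v_1,v_4], [v_2,v_3], [v_2,v_4], [v_3,v_4]
  2-simplices (5): [v_0,v_1,v_2], [v_0,v_1,v_4], [v_0,v_2,v_3], [v_1,v_3,v_4], [v_2,v_3,v_4]

so the chain groups are C_0 ≅ Z^5, C_1 ≅ Z^10, C_2 ≅ Z^5.

Boundary ∂_1: C_1 → C_0 is given by ∂[p,q] = [q] − [p].
As a 5×10 matrix over Z this has rank 4, with invariant factors (1,1,1,1).

The boundary map ∂_2: C_2 → C_1 maps a triangle to the signed sum of its edges. For instance
  ∂[v_1,v_3,v_4] = [v_3,v_4] − [v_1,v_4] + [v_1,v_3],
  ∂[v_0,v_2,v_3] = [v_2,v_3] − [v_0,v_3] + [v_0,v_2].
This gives a 10×5 integer matrix of rank 5; reducing to Smith normal form yields diagonal entries (1,1,1,1,1).

From H_k ≅ ker(∂_k) / im(∂_{k+1}) we obtain:

  H_0: rank C_0 − rank ∂_1 = 5 − 4 = 1, and the invariant factors of ∂_1 are all 1, so H_0 ≅ Z.
  H_1: rank ker ∂_1 − rank ∂_2 = (10 − 4) − 5 = 1, and the invariant factors of ∂_2 are all 1, so H_1 ≅ Z.
  H_2: rank ker ∂_2 − rank ∂_3 = (5 − 5) − 0 = 0, and there is no ∂_3, so H_2 ≅ 0.

H_0 ≅ Z,  H_1 ≅ Z,  H_2 = 0.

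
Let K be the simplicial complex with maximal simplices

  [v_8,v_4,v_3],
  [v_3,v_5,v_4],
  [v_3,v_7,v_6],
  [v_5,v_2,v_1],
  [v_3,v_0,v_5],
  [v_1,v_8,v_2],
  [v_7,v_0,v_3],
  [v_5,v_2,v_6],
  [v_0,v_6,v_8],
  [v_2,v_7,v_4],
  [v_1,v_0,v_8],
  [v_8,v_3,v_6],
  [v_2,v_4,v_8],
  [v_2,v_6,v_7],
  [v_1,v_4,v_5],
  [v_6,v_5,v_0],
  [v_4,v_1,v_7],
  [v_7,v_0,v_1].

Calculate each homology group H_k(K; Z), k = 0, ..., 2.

H_0 ≅ Z,  H_1 ≅ Z ⊕ Z/2,  H_2 = 0.

Order the vertices as v_0 < v_1 < v_2 < v_3 < v_4 < v_5 < v_6 < v_7 < v_8. Listing each simplex with vertices in this order, K has dimension 2 with simplices:

  0-simplices (9): [v_0], [v_1], [v_2], [v_3], [v_4], [v_5], [v_6], [v_7], [v_8]
  1-simplices (27): (27 of them)
  2-simplices (18): (18 of them)

giving chain groups C_0 ≅ Z^9, C_1 ≅ Z^27, C_2 ≅ Z^18.

∂_1: C_1 → C_0 is given by ∂[p,q] = [q] − [p].
As a 9×27 matrix over Z this has rank 8, with invariant factors (1,1,1,1,1,1,1,1).

∂_2: C_2 → C_1 sends each 2-simplex [p,q,r] to [q,r] − [p,r] + [p,q]. For instance
  ∂[v_2,v_5,v_6] = [v_5,v_6] − [v_2,v_6] + [v_2,v_5],
  ∂[v_1,v_4,v_7] = [v_4,v_7] − [v_1,v_7] + [v_1,v_4].
The resulting 27×18 matrix has rank 18, and its Smith normal form has invariant factors (1,1,1,1,1,1,1,1,1,1,1,1,1,1,1,1,1,2).

From H_k ≅ ker(∂_k) / im(∂_{k+1}) we obtain:

  H_0: rank C_0 − rank ∂_1 = 9 − 8 = 1, and the invariant factors of ∂_1 are all 1, so H_0 = Z.
  H_1: rank ker ∂_1 − rank ∂_2 = (27 − 8) − 18 = 1, and ∂_2 has invariant factor 2 > 1, so H_1 = Z ⊕ Z/2.
  H_2: rank ker ∂_2 − rank ∂_3 = (18 − 18) − 0 = 0, and there is no ∂_3, so H_2 = 0.

As a check, the Euler characteristic is 9 − 27 + 18 = 0, which agrees with 1 − 1 + 0 = 0.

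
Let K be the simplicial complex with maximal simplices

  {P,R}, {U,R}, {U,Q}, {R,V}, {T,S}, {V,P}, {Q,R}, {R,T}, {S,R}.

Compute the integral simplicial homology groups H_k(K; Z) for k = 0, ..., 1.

Order the vertices as P < Q < R < S < T < U < V. Listing each simplex with vertices in this order, K has dimension 1 with simplices:

  0-simplices (7): P, Q, R, S, T, U, V
  1-simplices (9): PR, PV, QR, QU, RS, RT, RU, RV, ST

giving chain groups C_0 ≅ Z^7, C_1 ≅ Z^9.

The boundary map ∂_1: C_1 → C_0 is given by ∂[p,q] = [q] − [p].
This gives a 7×9 integer matrix of rank 6; reducing to Smith normal form yields diagonal entries (1,1,1,1,1,1).

Computing H_k = (kernel of ∂_k) / (image of ∂_{k+1}):

  H_0: rank C_0 − rank ∂_1 = 7 − 6 = 1, and the invariant factors of ∂_1 are all 1, so H_0 = Z.
  H_1: rank ker ∂_1 − rank ∂_2 = (9 − 6) − 0 = 3, and there is no ∂_2, so H_1 = Z^3.

As a check, the Euler characteristic is 7 − 9 = -2, which agrees with 1 − 3 = -2.

H_0 = Z,  H_1 = Z^3.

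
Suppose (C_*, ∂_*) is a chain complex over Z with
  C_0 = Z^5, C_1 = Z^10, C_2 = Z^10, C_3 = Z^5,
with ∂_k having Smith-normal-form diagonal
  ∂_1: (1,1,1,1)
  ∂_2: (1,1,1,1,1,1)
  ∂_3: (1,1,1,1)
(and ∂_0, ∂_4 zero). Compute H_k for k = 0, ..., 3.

H_0 = Z,  H_1 = 0,  H_2 = 0,  H_3 = Z.

H_0: b_0 = 5 − 0 − 4 = 1; torsion from ∂_1 factors > 1: none. So H_0 = Z.
H_1: b_1 = 10 − 4 − 6 = 0; torsion from ∂_2 factors > 1: none. So H_1 = 0.
H_2: b_2 = 10 − 6 − 4 = 0; torsion from ∂_3 factors > 1: none. So H_2 = 0.
H_3: b_3 = 5 − 4 − 0 = 1; torsion from ∂_4 factors > 1: none. So H_3 = Z.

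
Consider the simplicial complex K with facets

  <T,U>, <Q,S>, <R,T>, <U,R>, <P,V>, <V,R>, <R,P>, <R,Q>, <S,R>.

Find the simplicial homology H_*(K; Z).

We work with the vertex ordering P < Q < R < S < T < U < V. The simplices of K, each written with vertices in increasing order, are:

  0-simplices (7): P, Q, R, S, T, U, V
  1-simplices (9): PR, PV, QR, QS, RS, RT, RU, RV, TU

Hence C_0 ≅ Z^7, C_1 ≅ Z^9.

The boundary map ∂_1: C_1 → C_0 sends each edge [p,q] (with p < q) to q − p.
The 7×9 boundary matrix has rank 6 and Smith normal form diag(1,1,1,1,1,1).

Reading off H_k = ker ∂_k / im ∂_{k+1}:

  H_0: rank C_0 − rank ∂_1 = 7 − 6 = 1, and the invariant factors of ∂_1 are all 1, so H_0 = Z.
  H_1: rank ker ∂_1 − rank ∂_2 = (9 − 6) − 0 = 3, and there is no ∂_2, so H_1 = Z^3.

(K is a triangulation of a wedge of 3 circles.)

H_0 = Z,  H_1 = Z^3.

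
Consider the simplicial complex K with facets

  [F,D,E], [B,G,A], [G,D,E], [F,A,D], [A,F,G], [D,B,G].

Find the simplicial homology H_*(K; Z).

H_0 ≅ Z,  H_1 ≅ Z,  H_2 = 0.

Fix the vertex order A < B < D < E < F < G and write every simplex with vertices in increasing order. Then dim K = 2 and the simplices of K are:

  0-simplices (6): A, B, D, E, F, G
  1-simplices (12): AB, AD, AF, AG, BD, BG, DE, DF, DG, EF, EG, FG
  2-simplices (6): ABG, ADF, AFG, BDG, DEF, DEG

so the chain groups are C_0 ≅ Z^6, C_1 ≅ Z^12, C_2 ≅ Z^6.

Boundary ∂_1: C_1 → C_0 maps an edge to its endpoints' difference, ∂[p,q] = q − p. For instance
  ∂AB = B − A.
As a 6×12 matrix over Z this has rank 5, with invariant factors (1,1,1,1,1).

Boundary ∂_2: C_2 → C_1 acts by ∂[p,q,r] = [q,r] − [p,r] + [p,q]. For instance
  ∂DEF = EF − DF + DE,
  ∂AFG = FG − AG + AF.
As a 12×6 matrix over Z this has rank 6, with invariant factors (1,1,1,1,1,1).

Computing H_k = (kernel of ∂_k) / (image of ∂_{k+1}):

  H_0: rank C_0 − rank ∂_1 = 6 − 5 = 1, and the invariant factors of ∂_1 are all 1, so H_0 = Z.
  H_1: rank ker ∂_1 − rank ∂_2 = (12 − 5) − 6 = 1, and the invariant factors of ∂_2 are all 1, so H_1 = Z.
  H_2: rank ker ∂_2 − rank ∂_3 = (6 − 6) − 0 = 0, and there is no ∂_3, so H_2 = 0.

As a check, the Euler characteristic is 6 − 12 + 6 = 0, which agrees with 1 − 1 + 0 = 0.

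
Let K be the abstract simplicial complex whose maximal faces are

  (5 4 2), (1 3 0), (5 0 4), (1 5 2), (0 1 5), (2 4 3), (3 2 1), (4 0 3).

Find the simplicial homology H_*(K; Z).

H_0 ≅ Z,  H_1 = 0,  H_2 ≅ Z.

We work with the vertex ordering 0 < 1 < 2 < 3 < 4 < 5. The simplices of K, each written with vertices in increasing order, are:

  0-simplices (6): [0], [1], [2], [3], [4], [5]
  1-simplices (12): [0,1], [0,3], [0,4], [0,5], [1,2], [1,3], [1,5], [2,3], [2,4], [2,5], [3,4], [4,5]
  2-simplices (8): [0,1,3], [0,1,5], [0,3,4], [0,4,5], [1,2,3], [1,2,5], [2,3,4], [2,4,5]

giving chain groups C_0 ≅ Z^6, C_1 ≅ Z^12, C_2 ≅ Z^8.

∂_1: C_1 → C_0 maps an edge to its endpoints' difference, ∂[p,q] = q − p. For instance
  ∂[2,5] = [5] − [2].
The resulting 6×12 matrix has rank 5, and its Smith normal form has invariant factors (1,1,1,1,1).

∂_2: C_2 → C_1 maps a triangle to the signed sum of its edges. For instance
  ∂[1,2,3] = [2,3] − [1,3] + [1,2],
  ∂[0,3,4] = [3,4] − [0,4] + [0,3].
As a 12×8 matrix over Z this has rank 7, with invariant factors (1,1,1,1,1,1,1).

Now H_k = ker ∂_k / im ∂_{k+1}, so:

  H_0: rank C_0 − rank ∂_1 = 6 − 5 = 1, and the invariant factors of ∂_1 are all 1, so H_0 ≅ Z.
  H_1: rank ker ∂_1 − rank ∂_2 = (12 − 5) − 7 = 0, and the invariant factors of ∂_2 are all 1, so H_1 ≅ 0.
  H_2: rank ker ∂_2 − rank ∂_3 = (8 − 7) − 0 = 1, and there is no ∂_3, so H_2 ≅ Z.

As a check, the Euler characteristic is 6 − 12 + 8 = 2, which agrees with 1 − 0 + 1 = 2.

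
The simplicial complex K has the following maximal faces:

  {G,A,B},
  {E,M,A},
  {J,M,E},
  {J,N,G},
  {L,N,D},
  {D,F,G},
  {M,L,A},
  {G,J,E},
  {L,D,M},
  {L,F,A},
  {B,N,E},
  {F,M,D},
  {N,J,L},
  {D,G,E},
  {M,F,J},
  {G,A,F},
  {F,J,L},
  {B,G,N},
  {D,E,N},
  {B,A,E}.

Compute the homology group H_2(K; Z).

H_2 = 0.

Fix the vertex order A < B < D < E < F < G < J < L < M < N and write every simplex with vertices in increasing order. Then dim K = 2 and the simplices of K are:

  0-simplices (10): A, B, D, E, F, G, J, L, M, N
  1-simplices (30): AB, AE, AF, AG, AL, AM, BE, BG, BN, DE, DF, DG, DL, DM, DN, EG, EJ, EM, EN, FG, FJ, FL, FM, GJ, GN, JL, JM, JN, LM, LN
  2-simplices (20): ABE, ABG, AEM, AFG, AFL, ALM, BEN, BGN, DEG, DEN, DFG, DFM, DLM, DLN, EGJ, EJM, FJL, FJM, GJN, JLN

so the chain groups are C_0 ≅ Z^10, C_1 ≅ Z^30, C_2 ≅ Z^20.

The boundary map ∂_1: C_1 → C_0 maps an edge to its endpoints' difference, ∂[p,q] = q − p.
As a 10×30 matrix over Z this has rank 9, with invariant factors (1,1,1,1,1,1,1,1,1).

∂_2: C_2 → C_1 sends each 2-simplex [p,q,r] to [q,r] − [p,r] + [p,q]. For instance
  ∂DEN = EN − DN + DE,
  ∂FJL = JL − FL + FJ.
As a 30×20 matrix over Z this has rank 20, with invariant factors (1,1,1,1,1,1,1,1,1,1,1,1,1,1,1,1,1,1,1,2).

Reading off H_k = ker ∂_k / im ∂_{k+1}:

  H_2: rank ker ∂_2 − rank ∂_3 = (20 − 20) − 0 = 0, and there is no ∂_3, so H_2 ≅ 0.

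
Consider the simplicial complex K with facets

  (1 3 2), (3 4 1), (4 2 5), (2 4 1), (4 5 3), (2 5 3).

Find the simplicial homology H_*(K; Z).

H_0 ≅ Z,  H_1 = 0,  H_2 ≅ Z.

K has 5 vertices, 9 edges, 6 triangles.
rank ∂_0 = 0, rank ∂_1 = 4 ⇒ b_0 = 5 − 0 − 4 = 1; all invariant factors of ∂_1 are 1 so no torsion. So H_0 ≅ Z.
rank ∂_1 = 4, rank ∂_2 = 5 ⇒ b_1 = 9 − 4 − 5 = 0; all invariant factors of ∂_2 are 1 so no torsion. So H_1 ≅ 0.
rank ∂_2 = 5, rank ∂_3 = 0 ⇒ b_2 = 6 − 5 − 0 = 1. So H_2 ≅ Z.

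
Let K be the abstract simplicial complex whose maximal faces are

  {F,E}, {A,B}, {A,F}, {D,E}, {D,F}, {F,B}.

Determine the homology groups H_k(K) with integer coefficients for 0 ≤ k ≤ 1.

H_0 ≅ Z,  H_1 ≅ Z^2.

K has 5 vertices, 6 edges.
rank ∂_0 = 0, rank ∂_1 = 4 ⇒ b_0 = 5 − 0 − 4 = 1; all invariant factors of ∂_1 are 1 so no torsion. So H_0 = Z.
rank ∂_1 = 4, rank ∂_2 = 0 ⇒ b_1 = 6 − 4 − 0 = 2. So H_1 = Z^2.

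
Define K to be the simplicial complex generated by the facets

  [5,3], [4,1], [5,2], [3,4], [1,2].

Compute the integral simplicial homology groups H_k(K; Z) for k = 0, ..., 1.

Take the total order 1 < 2 < 3 < 4 < 5 on the vertex set. Then K (dimension 1) consists of the simplices:

  0-simplices (5): [1], [2], [3], [4], [5]
  1-simplices (5): [1,2], [1,4], [2,5], [3,4], [3,5]

Hence C_0 ≅ Z^5, C_1 ≅ Z^5.

Boundary ∂_1: C_1 → C_0 is given by ∂[p,q] = [q] − [p]. For instance
  ∂[3,4] = [4] − [3].
The resulting 5×5 matrix has rank 4, and its Smith normal form has invariant factors (1,1,1,1).

Computing H_k = (kernel of ∂_k) / (image of ∂_{k+1}):

  H_0: rank C_0 − rank ∂_1 = 5 − 4 = 1, and the invariant factors of ∂_1 are all 1, so H_0 = Z.
  H_1: rank ker ∂_1 − rank ∂_2 = (5 − 4) − 0 = 1, and there is no ∂_2, so H_1 = Z.

(K is a triangulation of the circle S^1.)

H_0 ≅ Z,  H_1 ≅ Z.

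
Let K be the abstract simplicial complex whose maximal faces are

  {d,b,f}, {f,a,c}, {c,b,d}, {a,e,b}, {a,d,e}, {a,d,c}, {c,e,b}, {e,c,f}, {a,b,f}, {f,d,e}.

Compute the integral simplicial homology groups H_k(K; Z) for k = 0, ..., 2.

H_0 = Z,  H_1 = Z/2,  H_2 = 0.

Take the total order a < b < c < d < e < f on the vertex set. Then K (dimension 2) consists of the simplices:

  0-simplices (6): a, b, c, d, e, f
  1-simplices (15): ab, ac, ad, ae, af, bc, bd, be, bf, cd, ce, cf, de, df, ef
  2-simplices (10): abe, abf, acd, acf, ade, bcd, bce, bdf, cef, def

giving chain groups C_0 ≅ Z^6, C_1 ≅ Z^15, C_2 ≅ Z^10.

∂_1: C_1 → C_0 maps an edge to its endpoints' difference, ∂[p,q] = q − p. For instance
  ∂bd = d − b.
The 6×15 boundary matrix has rank 5 and Smith normal form diag(1,1,1,1,1).

The boundary map ∂_2: C_2 → C_1 maps a triangle to the signed sum of its edges. For instance
  ∂bdf = df − bf + bd,
  ∂abe = be − ae + ab.
This gives a 15×10 integer matrix of rank 10; reducing to Smith normal form yields diagonal entries (1,1,1,1,1,1,1,1,1,2).

From H_k ≅ ker(∂_k) / im(∂_{k+1}) we obtain:

  H_0: rank C_0 − rank ∂_1 = 6 − 5 = 1, and the invariant factors of ∂_1 are all 1, so H_0 ≅ Z.
  H_1: rank ker ∂_1 − rank ∂_2 = (15 − 5) − 10 = 0, and ∂_2 has invariant factor 2 > 1, so H_1 ≅ Z/2.
  H_2: rank ker ∂_2 − rank ∂_3 = (10 − 10) − 0 = 0, and there is no ∂_3, so H_2 ≅ 0.

As a check, the Euler characteristic is 6 − 15 + 10 = 1, which agrees with 1 − 0 + 0 = 1.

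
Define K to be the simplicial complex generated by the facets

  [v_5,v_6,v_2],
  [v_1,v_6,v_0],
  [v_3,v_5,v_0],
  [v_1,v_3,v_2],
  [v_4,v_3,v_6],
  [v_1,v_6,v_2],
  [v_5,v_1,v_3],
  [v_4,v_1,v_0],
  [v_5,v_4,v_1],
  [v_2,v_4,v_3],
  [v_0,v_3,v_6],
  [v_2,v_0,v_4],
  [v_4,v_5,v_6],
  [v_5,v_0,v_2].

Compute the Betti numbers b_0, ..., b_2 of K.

Fix the vertex order v_0 < v_1 < v_2 < v_3 < v_4 < v_5 < v_6 and write every simplex with vertices in increasing order. Then dim K = 2 and the simplices of K are:

  0-simplices (7): [v_0], [v_1], [v_2], [v_3], [v_4], [v_5], [v_6]
  1-simplices (21): (21 of them)
  2-simplices (14): (14 of them)

so the chain groups are C_0 ≅ Z^7, C_1 ≅ Z^21, C_2 ≅ Z^14.

The boundary map ∂_1: C_1 → C_0 is given by ∂[p,q] = [q] − [p].
The resulting 7×21 matrix has rank 6, and its Smith normal form has invariant factors (1,1,1,1,1,1).

∂_2: C_2 → C_1 sends each 2-simplex [p,q,r] to [q,r] − [p,r] + [p,q]. For instance
  ∂[v_1,v_4,v_5] = [v_4,v_5] − [v_1,v_5] + [v_1,v_4],
  ∂[v_1,v_2,v_6] = [v_2,v_6] − [v_1,v_6] + [v_1,v_2].
The 21×14 boundary matrix has rank 13 and Smith normal form diag(1,1,1,1,1,1,1,1,1,1,1,1,1).

Computing H_k = (kernel of ∂_k) / (image of ∂_{k+1}):

  H_0: rank C_0 − rank ∂_1 = 7 − 6 = 1, and the invariant factors of ∂_1 are all 1, so H_0 = Z.
  H_1: rank ker ∂_1 − rank ∂_2 = (21 − 6) − 13 = 2, and the invariant factors of ∂_2 are all 1, so H_1 = Z^2.
  H_2: rank ker ∂_2 − rank ∂_3 = (14 − 13) − 0 = 1, and there is no ∂_3, so H_2 = Z.

Hence the Betti numbers are b_0 = 1, b_1 = 2, b_2 = 1.

b_0 = 1, b_1 = 2, b_2 = 1.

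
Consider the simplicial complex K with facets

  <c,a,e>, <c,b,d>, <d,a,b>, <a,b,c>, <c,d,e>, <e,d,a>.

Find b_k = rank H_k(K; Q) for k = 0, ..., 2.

Fix the vertex order a < b < c < d < e and write every simplex with vertices in increasing order. Then dim K = 2 and the simplices of K are:

  0-simplices (5): a, b, c, d, e
  1-simplices (9): ab, ac, ad, ae, bc, bd, cd, ce, de
  2-simplices (6): abc, abd, ace, ade, bcd, cde

giving chain groups C_0 ≅ Z^5, C_1 ≅ Z^9, C_2 ≅ Z^6.

The boundary map ∂_1: C_1 → C_0 maps an edge to its endpoints' difference, ∂[p,q] = q − p. For instance
  ∂ab = b − a.
The resulting 5×9 matrix has rank 4, and its Smith normal form has invariant factors (1,1,1,1).

Boundary ∂_2: C_2 → C_1 sends each 2-simplex [p,q,r] to [q,r] − [p,r] + [p,q]. For instance
  ∂ace = ce − ae + ac,
  ∂ade = de − ae + ad.
The 9×6 boundary matrix has rank 5 and Smith normal form diag(1,1,1,1,1).

Now H_k = ker ∂_k / im ∂_{k+1}, so:

  H_0: rank C_0 − rank ∂_1 = 5 − 4 = 1, and the invariant factors of ∂_1 are all 1, so H_0 = Z.
  H_1: rank ker ∂_1 − rank ∂_2 = (9 − 4) − 5 = 0, and the invariant factors of ∂_2 are all 1, so H_1 = 0.
  H_2: rank ker ∂_2 − rank ∂_3 = (6 − 5) − 0 = 1, and there is no ∂_3, so H_2 = Z.

Hence the Betti numbers are b_0 = 1, b_1 = 0, b_2 = 1.

b_0 = 1, b_1 = 0, b_2 = 1.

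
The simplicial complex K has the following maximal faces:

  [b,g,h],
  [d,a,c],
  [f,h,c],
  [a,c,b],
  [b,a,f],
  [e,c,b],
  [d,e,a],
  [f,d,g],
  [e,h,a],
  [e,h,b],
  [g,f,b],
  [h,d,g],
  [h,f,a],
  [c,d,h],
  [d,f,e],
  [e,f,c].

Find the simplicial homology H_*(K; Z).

Order the vertices as a < b < c < d < e < f < g < h. Listing each simplex with vertices in this order, K has dimension 2 with simplices:

  0-simplices (8): a, b, c, d, e, f, g, h
  1-simplices (24): ab, ac, ad, ae, af, ah, bc, be, bf, bg, bh, cd, ce, cf, ch, de, df, dg, dh, ef, eh, fg, fh, gh
  2-simplices (16): abc, abf, acd, ade, aeh, afh, bce, beh, bfg, bgh, cdh, cef, cfh, def, dfg, dgh

giving chain groups C_0 ≅ Z^8, C_1 ≅ Z^24, C_2 ≅ Z^16.

Boundary ∂_1: C_1 → C_0 is given by ∂[p,q] = [q] − [p].
As a 8×24 matrix over Z this has rank 7, with invariant factors (1,1,1,1,1,1,1).

Boundary ∂_2: C_2 → C_1 acts by ∂[p,q,r] = [q,r] − [p,r] + [p,q]. For instance
  ∂abc = bc − ac + ab,
  ∂bfg = fg − bg + bf.
The resulting 24×16 matrix has rank 15, and its Smith normal form has invariant factors (1,1,1,1,1,1,1,1,1,1,1,1,1,1,1).

Computing H_k = (kernel of ∂_k) / (image of ∂_{k+1}):

  H_0: rank C_0 − rank ∂_1 = 8 − 7 = 1, and the invariant factors of ∂_1 are all 1, so H_0 ≅ Z.
  H_1: rank ker ∂_1 − rank ∂_2 = (24 − 7) − 15 = 2, and the invariant factors of ∂_2 are all 1, so H_1 ≅ Z^2.
  H_2: rank ker ∂_2 − rank ∂_3 = (16 − 15) − 0 = 1, and there is no ∂_3, so H_2 ≅ Z.

H_0 ≅ Z,  H_1 ≅ Z^2,  H_2 ≅ Z.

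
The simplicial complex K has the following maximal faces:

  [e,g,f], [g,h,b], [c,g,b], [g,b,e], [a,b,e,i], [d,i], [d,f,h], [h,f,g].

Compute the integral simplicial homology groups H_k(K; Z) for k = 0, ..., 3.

H_0 = Z,  H_1 = Z,  H_2 = 0,  H_3 = 0.

Order the vertices as a < b < c < d < e < f < g < h < i. Listing each simplex with vertices in this order, K has dimension 3 with simplices:

  0-simplices (9): a, b, c, d, e, f, g, h, i
  1-simplices (18): ab, ae, ai, bc, be, bg, bh, bi, cg, df, dh, di, ef, eg, ei, fg, fh, gh
  2-simplices (10): abe, abi, aei, bcg, beg, bei, bgh, dfh, efg, fgh
  3-simplices (1): abei

Hence C_0 ≅ Z^9, C_1 ≅ Z^18, C_2 ≅ Z^10, C_3 ≅ Z^1.

The boundary map ∂_1: C_1 → C_0 sends each edge [p,q] (with p < q) to q − p. For instance
  ∂eg = g − e.
The resulting 9×18 matrix has rank 8, and its Smith normal form has invariant factors (1,1,1,1,1,1,1,1).

∂_2: C_2 → C_1 maps a triangle to the signed sum of its edges. For instance
  ∂aei = ei − ai + ae,
  ∂efg = fg − eg + ef.
The resulting 18×10 matrix has rank 9, and its Smith normal form has invariant factors (1,1,1,1,1,1,1,1,1).

Boundary ∂_3: C_3 → C_2 sends each 3-simplex σ to the alternating sum Σ_i (−1)^i (σ with its i-th vertex removed). For instance
  ∂abei = bei − aei + abi − abe.
The resulting 10×1 matrix has rank 1, and its Smith normal form has invariant factors (1).

Computing H_k = (kernel of ∂_k) / (image of ∂_{k+1}):

  H_0: rank C_0 − rank ∂_1 = 9 − 8 = 1, and the invariant factors of ∂_1 are all 1, so H_0 = Z.
  H_1: rank ker ∂_1 − rank ∂_2 = (18 − 8) − 9 = 1, and the invariant factors of ∂_2 are all 1, so H_1 = Z.
  H_2: rank ker ∂_2 − rank ∂_3 = (10 − 9) − 1 = 0, and the invariant factors of ∂_3 are all 1, so H_2 = 0.
  H_3: rank ker ∂_3 − rank ∂_4 = (1 − 1) − 0 = 0, and there is no ∂_4, so H_3 = 0.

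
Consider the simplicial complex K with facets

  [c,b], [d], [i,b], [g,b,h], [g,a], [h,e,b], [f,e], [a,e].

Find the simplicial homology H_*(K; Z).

Fix the vertex order a < b < c < d < e < f < g < h < i and write every simplex with vertices in increasing order. Then dim K = 2 and the simplices of K are:

  0-simplices (9): a, b, c, d, e, f, g, h, i
  1-simplices (10): ae, ag, bc, be, bg, bh, bi, ef, eh, gh
  2-simplices (2): beh, bgh

Hence C_0 ≅ Z^9, C_1 ≅ Z^10, C_2 ≅ Z^2.

The boundary map ∂_1: C_1 → C_0 maps an edge to its endpoints' difference, ∂[p,q] = q − p. For instance
  ∂eh = h − e.
As a 9×10 matrix over Z this has rank 7, with invariant factors (1,1,1,1,1,1,1).

Boundary ∂_2: C_2 → C_1 sends each 2-simplex [p,q,r] to [q,r] − [p,r] + [p,q]. For instance
  ∂beh = eh − bh + be,
  ∂bgh = gh − bh + bg.
As a 10×2 matrix over Z this has rank 2, with invariant factors (1,1).

Reading off H_k = ker ∂_k / im ∂_{k+1}:

  H_0: rank C_0 − rank ∂_1 = 9 − 7 = 2, and the invariant factors of ∂_1 are all 1, so H_0 = Z^2.
  H_1: rank ker ∂_1 − rank ∂_2 = (10 − 7) − 2 = 1, and the invariant factors of ∂_2 are all 1, so H_1 = Z.
  H_2: rank ker ∂_2 − rank ∂_3 = (2 − 2) − 0 = 0, and there is no ∂_3, so H_2 = 0.

H_0 = Z^2,  H_1 = Z,  H_2 = 0.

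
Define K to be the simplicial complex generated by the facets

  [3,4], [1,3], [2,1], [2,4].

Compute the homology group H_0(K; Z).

H_0 ≅ Z.

Fix the vertex order 1 < 2 < 3 < 4 and write every simplex with vertices in increasing order. Then dim K = 1 and the simplices of K are:

  0-simplices (4): [1], [2], [3], [4]
  1-simplices (4): [1,2], [1,3], [2,4], [3,4]

Hence C_0 ≅ Z^4, C_1 ≅ Z^4.

Boundary ∂_1: C_1 → C_0 is given by ∂[p,q] = [q] − [p]. For instance
  ∂[2,4] = [4] − [2].
The resulting 4×4 matrix has rank 3, and its Smith normal form has invariant factors (1,1,1).

From H_k ≅ ker(∂_k) / im(∂_{k+1}) we obtain:

  H_0: rank C_0 − rank ∂_1 = 4 − 3 = 1, and the invariant factors of ∂_1 are all 1, so H_0 = Z.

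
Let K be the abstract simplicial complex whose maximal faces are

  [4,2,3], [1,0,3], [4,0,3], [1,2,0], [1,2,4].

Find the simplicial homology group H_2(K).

H_2 ≅ 0.

Take the total order 0 < 1 < 2 < 3 < 4 on the vertex set. Then K (dimension 2) consists of the simplices:

  0-simplices (5): [0], [1], [2], [3], [4]
  1-simplices (10): [0,1], [0,2], [0,3], [0,4], [1,2], [1,3], [1,4], [2,3], [2,4], [3,4]
  2-simplices (5): [0,1,2], [0,1,3], [0,3,4], [1,2,4], [2,3,4]

Hence C_0 ≅ Z^5, C_1 ≅ Z^10, C_2 ≅ Z^5.

∂_1: C_1 → C_0 is given by ∂[p,q] = [q] − [p]. For instance
  ∂[1,2] = [2] − [1].
The resulting 5×10 matrix has rank 4, and its Smith normal form has invariant factors (1,1,1,1).

Boundary ∂_2: C_2 → C_1 sends each 2-simplex [p,q,r] to [q,r] − [p,r] + [p,q]. For instance
  ∂[2,3,4] = [3,4] − [2,4] + [2,3],
  ∂[1,2,4] = [2,4] − [1,4] + [1,2].
The 10×5 boundary matrix has rank 5 and Smith normal form diag(1,1,1,1,1).

Reading off H_k = ker ∂_k / im ∂_{k+1}:

  H_2: rank ker ∂_2 − rank ∂_3 = (5 − 5) − 0 = 0, and there is no ∂_3, so H_2 ≅ 0.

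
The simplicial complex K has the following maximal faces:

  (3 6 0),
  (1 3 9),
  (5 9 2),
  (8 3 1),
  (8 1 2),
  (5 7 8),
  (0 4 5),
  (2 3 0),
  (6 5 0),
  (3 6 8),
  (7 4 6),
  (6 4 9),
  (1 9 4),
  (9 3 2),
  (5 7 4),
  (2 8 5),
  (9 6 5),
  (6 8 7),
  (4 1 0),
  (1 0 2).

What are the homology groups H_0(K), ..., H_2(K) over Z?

Order the vertices as 0 < 1 < 2 < 3 < 4 < 5 < 6 < 7 < 8 < 9. Listing each simplex with vertices in this order, K has dimension 2 with simplices:

  0-simplices (10): [0], [1], [2], [3], [4], [5], [6], [7], [8], [9]
  1-simplices (30): (30 of them)
  2-simplices (20): (20 of them)

giving chain groups C_0 ≅ Z^10, C_1 ≅ Z^30, C_2 ≅ Z^20.

∂_1: C_1 → C_0 sends each edge [p,q] (with p < q) to q − p. For instance
  ∂[6,9] = [9] − [6].
The 10×30 boundary matrix has rank 9 and Smith normal form diag(1,1,1,1,1,1,1,1,1).

∂_2: C_2 → C_1 maps a triangle to the signed sum of its edges. For instance
  ∂[1,4,9] = [4,9] − [1,9] + [1,4],
  ∂[5,6,9] = [6,9] − [5,9] + [5,6].
This gives a 30×20 integer matrix of rank 20; reducing to Smith normal form yields diagonal entries (1,1,1,1,1,1,1,1,1,1,1,1,1,1,1,1,1,1,1,2).

Computing H_k = (kernel of ∂_k) / (image of ∂_{k+1}):

  H_0: rank C_0 − rank ∂_1 = 10 − 9 = 1, and the invariant factors of ∂_1 are all 1, so H_0 ≅ Z.
  H_1: rank ker ∂_1 − rank ∂_2 = (30 − 9) − 20 = 1, and ∂_2 has invariant factor 2 > 1, so H_1 ≅ Z ⊕ Z/2.
  H_2: rank ker ∂_2 − rank ∂_3 = (20 − 20) − 0 = 0, and there is no ∂_3, so H_2 ≅ 0.

H_0 ≅ Z,  H_1 ≅ Z ⊕ Z/2,  H_2 = 0.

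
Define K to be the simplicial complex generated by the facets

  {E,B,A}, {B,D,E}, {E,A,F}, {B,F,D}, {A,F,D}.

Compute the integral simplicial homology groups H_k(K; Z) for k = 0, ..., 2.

Take the total order A < B < D < E < F on the vertex set. Then K (dimension 2) consists of the simplices:

  0-simplices (5): A, B, D, E, F
  1-simplices (10): AB, AD, AE, AF, BD, BE, BF, DE, DF, EF
  2-simplices (5): ABE, ADF, AEF, BDE, BDF

so the chain groups are C_0 ≅ Z^5, C_1 ≅ Z^10, C_2 ≅ Z^5.

Boundary ∂_1: C_1 → C_0 is given by ∂[p,q] = [q] − [p]. For instance
  ∂AE = E − A.
As a 5×10 matrix over Z this has rank 4, with invariant factors (1,1,1,1).

The boundary map ∂_2: C_2 → C_1 sends each 2-simplex [p,q,r] to [q,r] − [p,r] + [p,q]. For instance
  ∂ADF = DF − AF + AD,
  ∂BDF = DF − BF + BD.
This gives a 10×5 integer matrix of rank 5; reducing to Smith normal form yields diagonal entries (1,1,1,1,1).

Now H_k = ker ∂_k / im ∂_{k+1}, so:

  H_0: rank C_0 − rank ∂_1 = 5 − 4 = 1, and the invariant factors of ∂_1 are all 1, so H_0 ≅ Z.
  H_1: rank ker ∂_1 − rank ∂_2 = (10 − 4) − 5 = 1, and the invariant factors of ∂_2 are all 1, so H_1 ≅ Z.
  H_2: rank ker ∂_2 − rank ∂_3 = (5 − 5) − 0 = 0, and there is no ∂_3, so H_2 ≅ 0.

H_0 = Z,  H_1 = Z,  H_2 = 0.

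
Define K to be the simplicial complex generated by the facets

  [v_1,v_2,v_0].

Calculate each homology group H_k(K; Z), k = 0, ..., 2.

Order the vertices as v_0 < v_1 < v_2. Listing each simplex with vertices in this order, K has dimension 2 with simplices:

  0-simplices (3): [v_0], [v_1], [v_2]
  1-simplices (3): [v_0,v_1], [v_0,v_2], [v_1,v_2]
  2-simplices (1): [v_0,v_1,v_2]

so the chain groups are C_0 ≅ Z^3, C_1 ≅ Z^3, C_2 ≅ Z^1.

Boundary ∂_1: C_1 → C_0 maps an edge to its endpoints' difference, ∂[p,q] = q − p. For instance
  ∂[v_0,v_1] = [v_1] − [v_0].
As a 3×3 matrix over Z this has rank 2, with invariant factors (1,1).

∂_2: C_2 → C_1 maps a triangle to the signed sum of its edges. For instance
  ∂[v_0,v_1,v_2] = [v_1,v_2] − [v_0,v_2] + [v_0,v_1].
This gives a 3×1 integer matrix of rank 1; reducing to Smith normal form yields diagonal entries (1).

Now H_k = ker ∂_k / im ∂_{k+1}, so:

  H_0: rank C_0 − rank ∂_1 = 3 − 2 = 1, and the invariant factors of ∂_1 are all 1, so H_0 ≅ Z.
  H_1: rank ker ∂_1 − rank ∂_2 = (3 − 2) − 1 = 0, and the invariant factors of ∂_2 are all 1, so H_1 ≅ 0.
  H_2: rank ker ∂_2 − rank ∂_3 = (1 − 1) − 0 = 0, and there is no ∂_3, so H_2 ≅ 0.

As a check, the Euler characteristic is 3 − 3 + 1 = 1, which agrees with 1 − 0 + 0 = 1.

H_0 = Z,  H_1 = 0,  H_2 = 0.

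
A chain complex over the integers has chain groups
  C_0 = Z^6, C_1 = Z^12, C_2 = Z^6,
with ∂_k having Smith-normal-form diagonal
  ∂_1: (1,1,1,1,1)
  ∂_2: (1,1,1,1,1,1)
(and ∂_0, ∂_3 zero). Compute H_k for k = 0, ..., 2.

H_0: b_0 = 6 − 0 − 5 = 1; torsion from ∂_1 factors > 1: none. So H_0 = Z.
H_1: b_1 = 12 − 5 − 6 = 1; torsion from ∂_2 factors > 1: none. So H_1 = Z.
H_2: b_2 = 6 − 6 − 0 = 0; torsion from ∂_3 factors > 1: none. So H_2 = 0.

H_0 = Z,  H_1 = Z,  H_2 = 0.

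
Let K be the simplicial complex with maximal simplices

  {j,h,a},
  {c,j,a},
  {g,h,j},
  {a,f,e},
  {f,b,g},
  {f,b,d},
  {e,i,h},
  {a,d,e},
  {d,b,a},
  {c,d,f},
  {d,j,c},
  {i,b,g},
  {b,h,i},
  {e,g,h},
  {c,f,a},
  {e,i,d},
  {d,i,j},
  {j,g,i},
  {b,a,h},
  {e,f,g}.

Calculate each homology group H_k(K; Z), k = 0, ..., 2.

H_0 = Z,  H_1 = Z ⊕ Z_2,  H_2 = 0.

Fix the vertex order a < b < c < d < e < f < g < h < i < j and write every simplex with vertices in increasing order. Then dim K = 2 and the simplices of K are:

  0-simplices (10): a, b, c, d, e, f, g, h, i, j
  1-simplices (30): ab, ac, ad, ae, af, ah, aj, bd, bf, bg, bh, bi, cd, cf, cj, de, df, di, dj, ef, eg, eh, ei, fg, gh, gi, gj, hi, hj, ij
  2-simplices (20): abd, abh, acf, acj, ade, aef, ahj, bdf, bfg, bgi, bhi, cdf, cdj, dei, dij, efg, egh, ehi, ghj, gij

so the chain groups are C_0 ≅ Z^10, C_1 ≅ Z^30, C_2 ≅ Z^20.

The boundary map ∂_1: C_1 → C_0 maps an edge to its endpoints' difference, ∂[p,q] = q − p. For instance
  ∂eg = g − e.
This gives a 10×30 integer matrix of rank 9; reducing to Smith normal form yields diagonal entries (1,1,1,1,1,1,1,1,1).

∂_2: C_2 → C_1 sends each 2-simplex [p,q,r] to [q,r] − [p,r] + [p,q]. For instance
  ∂acf = cf − af + ac,
  ∂dij = ij − dj + di.
The 30×20 boundary matrix has rank 20 and Smith normal form diag(1,1,1,1,1,1,1,1,1,1,1,1,1,1,1,1,1,1,1,2).

Computing H_k = (kernel of ∂_k) / (image of ∂_{k+1}):

  H_0: rank C_0 − rank ∂_1 = 10 − 9 = 1, and the invariant factors of ∂_1 are all 1, so H_0 ≅ Z.
  H_1: rank ker ∂_1 − rank ∂_2 = (30 − 9) − 20 = 1, and ∂_2 has invariant factor 2 > 1, so H_1 ≅ Z ⊕ Z_2.
  H_2: rank ker ∂_2 − rank ∂_3 = (20 − 20) − 0 = 0, and there is no ∂_3, so H_2 ≅ 0.

As a check, the Euler characteristic is 10 − 30 + 20 = 0, which agrees with 1 − 1 + 0 = 0.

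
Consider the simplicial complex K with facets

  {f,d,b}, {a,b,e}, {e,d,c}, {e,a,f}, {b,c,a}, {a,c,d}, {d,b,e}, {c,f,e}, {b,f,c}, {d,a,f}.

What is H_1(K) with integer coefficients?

Fix the vertex order a < b < c < d < e < f and write every simplex with vertices in increasing order. Then dim K = 2 and the simplices of K are:

  0-simplices (6): a, b, c, d, e, f
  1-simplices (15): ab, ac, ad, ae, af, bc, bd, be, bf, cd, ce, cf, de, df, ef
  2-simplices (10): abc, abe, acd, adf, aef, bcf, bde, bdf, cde, cef

so the chain groups are C_0 ≅ Z^6, C_1 ≅ Z^15, C_2 ≅ Z^10.

The boundary map ∂_1: C_1 → C_0 is given by ∂[p,q] = [q] − [p]. For instance
  ∂ce = e − c.
This gives a 6×15 integer matrix of rank 5; reducing to Smith normal form yields diagonal entries (1,1,1,1,1).

Boundary ∂_2: C_2 → C_1 maps a triangle to the signed sum of its edges. For instance
  ∂bcf = cf − bf + bc,
  ∂acd = cd − ad + ac.
The resulting 15×10 matrix has rank 10, and its Smith normal form has invariant factors (1,1,1,1,1,1,1,1,1,2).

Computing H_k = (kernel of ∂_k) / (image of ∂_{k+1}):

  H_1: rank ker ∂_1 − rank ∂_2 = (15 − 5) − 10 = 0, and ∂_2 has invariant factor 2 > 1, so H_1 = Z/2.

H_1 ≅ Z/2.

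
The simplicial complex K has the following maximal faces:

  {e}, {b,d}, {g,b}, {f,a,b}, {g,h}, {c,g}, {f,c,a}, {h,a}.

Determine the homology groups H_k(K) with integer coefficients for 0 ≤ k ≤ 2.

Fix the vertex order a < b < c < d < e < f < g < h and write every simplex with vertices in increasing order. Then dim K = 2 and the simplices of K are:

  0-simplices (8): a, b, c, d, e, f, g, h
  1-simplices (10): ab, ac, af, ah, bd, bf, bg, cf, cg, gh
  2-simplices (2): abf, acf

giving chain groups C_0 ≅ Z^8, C_1 ≅ Z^10, C_2 ≅ Z^2.

Boundary ∂_1: C_1 → C_0 sends each edge [p,q] (with p < q) to q − p. For instance
  ∂bg = g − b.
The 8×10 boundary matrix has rank 6 and Smith normal form diag(1,1,1,1,1,1).

Boundary ∂_2: C_2 → C_1 acts by ∂[p,q,r] = [q,r] − [p,r] + [p,q]. For instance
  ∂acf = cf − af + ac,
  ∂abf = bf − af + ab.
The resulting 10×2 matrix has rank 2, and its Smith normal form has invariant factors (1,1).

Computing H_k = (kernel of ∂_k) / (image of ∂_{k+1}):

  H_0: rank C_0 − rank ∂_1 = 8 − 6 = 2, and the invariant factors of ∂_1 are all 1, so H_0 ≅ Z^2.
  H_1: rank ker ∂_1 − rank ∂_2 = (10 − 6) − 2 = 2, and the invariant factors of ∂_2 are all 1, so H_1 ≅ Z^2.
  H_2: rank ker ∂_2 − rank ∂_3 = (2 − 2) − 0 = 0, and there is no ∂_3, so H_2 ≅ 0.

H_0 ≅ Z^2,  H_1 ≅ Z^2,  H_2 = 0.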